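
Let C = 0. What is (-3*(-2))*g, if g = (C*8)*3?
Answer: 0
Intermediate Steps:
g = 0 (g = (0*8)*3 = 0*3 = 0)
(-3*(-2))*g = -3*(-2)*0 = 6*0 = 0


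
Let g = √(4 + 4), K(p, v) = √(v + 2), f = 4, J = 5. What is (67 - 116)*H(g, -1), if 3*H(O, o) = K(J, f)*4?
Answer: -196*√6/3 ≈ -160.03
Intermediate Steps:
K(p, v) = √(2 + v)
g = 2*√2 (g = √8 = 2*√2 ≈ 2.8284)
H(O, o) = 4*√6/3 (H(O, o) = (√(2 + 4)*4)/3 = (√6*4)/3 = (4*√6)/3 = 4*√6/3)
(67 - 116)*H(g, -1) = (67 - 116)*(4*√6/3) = -196*√6/3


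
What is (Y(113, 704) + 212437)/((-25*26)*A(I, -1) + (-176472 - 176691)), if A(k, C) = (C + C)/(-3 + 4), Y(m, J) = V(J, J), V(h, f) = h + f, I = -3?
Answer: -213845/351863 ≈ -0.60775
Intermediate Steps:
V(h, f) = f + h
Y(m, J) = 2*J (Y(m, J) = J + J = 2*J)
A(k, C) = 2*C (A(k, C) = (2*C)/1 = (2*C)*1 = 2*C)
(Y(113, 704) + 212437)/((-25*26)*A(I, -1) + (-176472 - 176691)) = (2*704 + 212437)/((-25*26)*(2*(-1)) + (-176472 - 176691)) = (1408 + 212437)/(-650*(-2) - 353163) = 213845/(1300 - 353163) = 213845/(-351863) = 213845*(-1/351863) = -213845/351863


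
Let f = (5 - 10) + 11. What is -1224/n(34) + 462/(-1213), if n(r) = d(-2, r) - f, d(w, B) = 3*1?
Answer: 494442/1213 ≈ 407.62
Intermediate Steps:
d(w, B) = 3
f = 6 (f = -5 + 11 = 6)
n(r) = -3 (n(r) = 3 - 1*6 = 3 - 6 = -3)
-1224/n(34) + 462/(-1213) = -1224/(-3) + 462/(-1213) = -1224*(-⅓) + 462*(-1/1213) = 408 - 462/1213 = 494442/1213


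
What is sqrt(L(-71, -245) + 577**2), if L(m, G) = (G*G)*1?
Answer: sqrt(392954) ≈ 626.86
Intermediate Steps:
L(m, G) = G**2 (L(m, G) = G**2*1 = G**2)
sqrt(L(-71, -245) + 577**2) = sqrt((-245)**2 + 577**2) = sqrt(60025 + 332929) = sqrt(392954)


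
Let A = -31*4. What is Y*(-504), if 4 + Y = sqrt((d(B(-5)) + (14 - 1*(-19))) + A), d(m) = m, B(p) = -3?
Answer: 2016 - 504*I*sqrt(94) ≈ 2016.0 - 4886.5*I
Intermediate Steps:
A = -124
Y = -4 + I*sqrt(94) (Y = -4 + sqrt((-3 + (14 - 1*(-19))) - 124) = -4 + sqrt((-3 + (14 + 19)) - 124) = -4 + sqrt((-3 + 33) - 124) = -4 + sqrt(30 - 124) = -4 + sqrt(-94) = -4 + I*sqrt(94) ≈ -4.0 + 9.6954*I)
Y*(-504) = (-4 + I*sqrt(94))*(-504) = 2016 - 504*I*sqrt(94)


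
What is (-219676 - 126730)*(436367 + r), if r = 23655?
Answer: -159354380932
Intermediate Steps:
(-219676 - 126730)*(436367 + r) = (-219676 - 126730)*(436367 + 23655) = -346406*460022 = -159354380932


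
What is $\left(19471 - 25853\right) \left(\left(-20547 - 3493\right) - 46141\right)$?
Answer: $447895142$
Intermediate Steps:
$\left(19471 - 25853\right) \left(\left(-20547 - 3493\right) - 46141\right) = - 6382 \left(\left(-20547 - 3493\right) - 46141\right) = - 6382 \left(-24040 - 46141\right) = \left(-6382\right) \left(-70181\right) = 447895142$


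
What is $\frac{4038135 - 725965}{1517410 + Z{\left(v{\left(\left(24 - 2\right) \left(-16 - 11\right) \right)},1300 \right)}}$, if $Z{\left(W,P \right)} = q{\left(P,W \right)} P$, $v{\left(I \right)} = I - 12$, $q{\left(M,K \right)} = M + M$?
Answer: $\frac{331217}{489741} \approx 0.67631$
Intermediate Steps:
$q{\left(M,K \right)} = 2 M$
$v{\left(I \right)} = -12 + I$
$Z{\left(W,P \right)} = 2 P^{2}$ ($Z{\left(W,P \right)} = 2 P P = 2 P^{2}$)
$\frac{4038135 - 725965}{1517410 + Z{\left(v{\left(\left(24 - 2\right) \left(-16 - 11\right) \right)},1300 \right)}} = \frac{4038135 - 725965}{1517410 + 2 \cdot 1300^{2}} = \frac{3312170}{1517410 + 2 \cdot 1690000} = \frac{3312170}{1517410 + 3380000} = \frac{3312170}{4897410} = 3312170 \cdot \frac{1}{4897410} = \frac{331217}{489741}$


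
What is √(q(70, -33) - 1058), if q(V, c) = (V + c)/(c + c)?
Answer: I*√4611090/66 ≈ 32.536*I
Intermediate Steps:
q(V, c) = (V + c)/(2*c) (q(V, c) = (V + c)/((2*c)) = (V + c)*(1/(2*c)) = (V + c)/(2*c))
√(q(70, -33) - 1058) = √((½)*(70 - 33)/(-33) - 1058) = √((½)*(-1/33)*37 - 1058) = √(-37/66 - 1058) = √(-69865/66) = I*√4611090/66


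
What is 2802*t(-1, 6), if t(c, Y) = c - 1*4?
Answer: -14010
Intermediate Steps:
t(c, Y) = -4 + c (t(c, Y) = c - 4 = -4 + c)
2802*t(-1, 6) = 2802*(-4 - 1) = 2802*(-5) = -14010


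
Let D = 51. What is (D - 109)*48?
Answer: -2784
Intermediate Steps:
(D - 109)*48 = (51 - 109)*48 = -58*48 = -2784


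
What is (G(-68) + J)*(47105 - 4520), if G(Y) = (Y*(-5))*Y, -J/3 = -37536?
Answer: 3810846480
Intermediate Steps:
J = 112608 (J = -3*(-37536) = 112608)
G(Y) = -5*Y² (G(Y) = (-5*Y)*Y = -5*Y²)
(G(-68) + J)*(47105 - 4520) = (-5*(-68)² + 112608)*(47105 - 4520) = (-5*4624 + 112608)*42585 = (-23120 + 112608)*42585 = 89488*42585 = 3810846480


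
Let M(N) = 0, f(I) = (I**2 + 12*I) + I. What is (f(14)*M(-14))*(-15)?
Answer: 0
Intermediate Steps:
f(I) = I**2 + 13*I
(f(14)*M(-14))*(-15) = ((14*(13 + 14))*0)*(-15) = ((14*27)*0)*(-15) = (378*0)*(-15) = 0*(-15) = 0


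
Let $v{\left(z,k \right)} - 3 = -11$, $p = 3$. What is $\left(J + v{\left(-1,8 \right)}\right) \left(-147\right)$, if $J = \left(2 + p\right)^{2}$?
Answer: $-2499$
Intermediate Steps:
$v{\left(z,k \right)} = -8$ ($v{\left(z,k \right)} = 3 - 11 = -8$)
$J = 25$ ($J = \left(2 + 3\right)^{2} = 5^{2} = 25$)
$\left(J + v{\left(-1,8 \right)}\right) \left(-147\right) = \left(25 - 8\right) \left(-147\right) = 17 \left(-147\right) = -2499$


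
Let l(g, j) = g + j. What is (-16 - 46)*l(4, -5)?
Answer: 62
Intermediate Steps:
(-16 - 46)*l(4, -5) = (-16 - 46)*(4 - 5) = -62*(-1) = 62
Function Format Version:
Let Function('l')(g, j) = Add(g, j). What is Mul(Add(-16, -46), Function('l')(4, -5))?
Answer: 62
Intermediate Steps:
Mul(Add(-16, -46), Function('l')(4, -5)) = Mul(Add(-16, -46), Add(4, -5)) = Mul(-62, -1) = 62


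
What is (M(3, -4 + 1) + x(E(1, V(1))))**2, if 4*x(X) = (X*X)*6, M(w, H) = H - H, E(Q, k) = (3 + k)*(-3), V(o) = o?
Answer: 46656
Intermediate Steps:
E(Q, k) = -9 - 3*k
M(w, H) = 0
x(X) = 3*X**2/2 (x(X) = ((X*X)*6)/4 = (X**2*6)/4 = (6*X**2)/4 = 3*X**2/2)
(M(3, -4 + 1) + x(E(1, V(1))))**2 = (0 + 3*(-9 - 3*1)**2/2)**2 = (0 + 3*(-9 - 3)**2/2)**2 = (0 + (3/2)*(-12)**2)**2 = (0 + (3/2)*144)**2 = (0 + 216)**2 = 216**2 = 46656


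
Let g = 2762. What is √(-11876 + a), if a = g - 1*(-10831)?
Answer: √1717 ≈ 41.437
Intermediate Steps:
a = 13593 (a = 2762 - 1*(-10831) = 2762 + 10831 = 13593)
√(-11876 + a) = √(-11876 + 13593) = √1717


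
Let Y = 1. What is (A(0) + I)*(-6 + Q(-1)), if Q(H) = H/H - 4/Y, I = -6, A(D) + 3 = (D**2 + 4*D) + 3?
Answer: 54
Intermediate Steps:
A(D) = D**2 + 4*D (A(D) = -3 + ((D**2 + 4*D) + 3) = -3 + (3 + D**2 + 4*D) = D**2 + 4*D)
Q(H) = -3 (Q(H) = H/H - 4/1 = 1 - 4*1 = 1 - 4 = -3)
(A(0) + I)*(-6 + Q(-1)) = (0*(4 + 0) - 6)*(-6 - 3) = (0*4 - 6)*(-9) = (0 - 6)*(-9) = -6*(-9) = 54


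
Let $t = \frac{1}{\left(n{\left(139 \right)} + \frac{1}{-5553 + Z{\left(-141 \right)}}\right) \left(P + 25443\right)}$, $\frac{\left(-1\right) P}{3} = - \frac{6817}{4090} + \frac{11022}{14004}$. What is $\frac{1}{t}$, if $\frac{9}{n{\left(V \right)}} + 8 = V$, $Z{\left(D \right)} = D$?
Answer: $\frac{103467663350873}{59337831657} \approx 1743.7$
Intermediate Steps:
$P = \frac{2099387}{795505}$ ($P = - 3 \left(- \frac{6817}{4090} + \frac{11022}{14004}\right) = - 3 \left(\left(-6817\right) \frac{1}{4090} + 11022 \cdot \frac{1}{14004}\right) = - 3 \left(- \frac{6817}{4090} + \frac{1837}{2334}\right) = \left(-3\right) \left(- \frac{2099387}{2386515}\right) = \frac{2099387}{795505} \approx 2.6391$)
$n{\left(V \right)} = \frac{9}{-8 + V}$
$t = \frac{59337831657}{103467663350873}$ ($t = \frac{1}{\left(\frac{9}{-8 + 139} + \frac{1}{-5553 - 141}\right) \left(\frac{2099387}{795505} + 25443\right)} = \frac{1}{\left(\frac{9}{131} + \frac{1}{-5694}\right) \frac{20242133102}{795505}} = \frac{1}{\left(9 \cdot \frac{1}{131} - \frac{1}{5694}\right) \frac{20242133102}{795505}} = \frac{1}{\left(\frac{9}{131} - \frac{1}{5694}\right) \frac{20242133102}{795505}} = \frac{1}{\frac{51115}{745914} \cdot \frac{20242133102}{795505}} = \frac{1}{\frac{103467663350873}{59337831657}} = \frac{59337831657}{103467663350873} \approx 0.00057349$)
$\frac{1}{t} = \frac{1}{\frac{59337831657}{103467663350873}} = \frac{103467663350873}{59337831657}$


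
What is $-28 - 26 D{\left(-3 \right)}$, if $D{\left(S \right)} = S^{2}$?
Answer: $-262$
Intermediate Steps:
$-28 - 26 D{\left(-3 \right)} = -28 - 26 \left(-3\right)^{2} = -28 - 234 = -262$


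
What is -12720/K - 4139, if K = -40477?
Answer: -167521583/40477 ≈ -4138.7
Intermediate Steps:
-12720/K - 4139 = -12720/(-40477) - 4139 = -12720*(-1/40477) - 4139 = 12720/40477 - 4139 = -167521583/40477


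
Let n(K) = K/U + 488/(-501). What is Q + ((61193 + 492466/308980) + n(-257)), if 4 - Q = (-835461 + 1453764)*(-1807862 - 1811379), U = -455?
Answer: 2251647075990374235767/1006193370 ≈ 2.2378e+12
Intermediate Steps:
n(K) = -488/501 - K/455 (n(K) = K/(-455) + 488/(-501) = K*(-1/455) + 488*(-1/501) = -K/455 - 488/501 = -488/501 - K/455)
Q = 2237787568027 (Q = 4 - (-835461 + 1453764)*(-1807862 - 1811379) = 4 - 618303*(-3619241) = 4 - 1*(-2237787568023) = 4 + 2237787568023 = 2237787568027)
Q + ((61193 + 492466/308980) + n(-257)) = 2237787568027 + ((61193 + 492466/308980) + (-488/501 - 1/455*(-257))) = 2237787568027 + ((61193 + 492466*(1/308980)) + (-488/501 + 257/455)) = 2237787568027 + ((61193 + 246233/154490) - 93283/227955) = 2237787568027 + (9453952803/154490 - 93283/227955) = 2237787568027 + 61573182854777/1006193370 = 2251647075990374235767/1006193370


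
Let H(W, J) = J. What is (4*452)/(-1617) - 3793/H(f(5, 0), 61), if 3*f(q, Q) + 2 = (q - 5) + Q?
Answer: -6243569/98637 ≈ -63.298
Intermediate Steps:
f(q, Q) = -7/3 + Q/3 + q/3 (f(q, Q) = -⅔ + ((q - 5) + Q)/3 = -⅔ + ((-5 + q) + Q)/3 = -⅔ + (-5 + Q + q)/3 = -⅔ + (-5/3 + Q/3 + q/3) = -7/3 + Q/3 + q/3)
(4*452)/(-1617) - 3793/H(f(5, 0), 61) = (4*452)/(-1617) - 3793/61 = 1808*(-1/1617) - 3793*1/61 = -1808/1617 - 3793/61 = -6243569/98637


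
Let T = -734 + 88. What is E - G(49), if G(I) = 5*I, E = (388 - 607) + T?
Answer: -1110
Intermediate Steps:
T = -646
E = -865 (E = (388 - 607) - 646 = -219 - 646 = -865)
E - G(49) = -865 - 5*49 = -865 - 1*245 = -865 - 245 = -1110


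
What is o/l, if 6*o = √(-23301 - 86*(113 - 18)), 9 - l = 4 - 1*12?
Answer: I*√31471/102 ≈ 1.7392*I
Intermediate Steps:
l = 17 (l = 9 - (4 - 1*12) = 9 - (4 - 12) = 9 - 1*(-8) = 9 + 8 = 17)
o = I*√31471/6 (o = √(-23301 - 86*(113 - 18))/6 = √(-23301 - 86*95)/6 = √(-23301 - 8170)/6 = √(-31471)/6 = (I*√31471)/6 = I*√31471/6 ≈ 29.567*I)
o/l = (I*√31471/6)/17 = (I*√31471/6)*(1/17) = I*√31471/102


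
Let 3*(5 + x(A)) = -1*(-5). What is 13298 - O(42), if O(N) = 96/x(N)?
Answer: 66634/5 ≈ 13327.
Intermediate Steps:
x(A) = -10/3 (x(A) = -5 + (-1*(-5))/3 = -5 + (⅓)*5 = -5 + 5/3 = -10/3)
O(N) = -144/5 (O(N) = 96/(-10/3) = 96*(-3/10) = -144/5)
13298 - O(42) = 13298 - 1*(-144/5) = 13298 + 144/5 = 66634/5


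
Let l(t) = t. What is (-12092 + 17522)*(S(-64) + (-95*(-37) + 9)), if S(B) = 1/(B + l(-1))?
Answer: 248758074/13 ≈ 1.9135e+7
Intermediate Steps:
S(B) = 1/(-1 + B) (S(B) = 1/(B - 1) = 1/(-1 + B))
(-12092 + 17522)*(S(-64) + (-95*(-37) + 9)) = (-12092 + 17522)*(1/(-1 - 64) + (-95*(-37) + 9)) = 5430*(1/(-65) + (3515 + 9)) = 5430*(-1/65 + 3524) = 5430*(229059/65) = 248758074/13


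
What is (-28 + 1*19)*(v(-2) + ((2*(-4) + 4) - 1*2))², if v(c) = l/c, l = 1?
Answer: -1521/4 ≈ -380.25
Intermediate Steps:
v(c) = 1/c
(-28 + 1*19)*(v(-2) + ((2*(-4) + 4) - 1*2))² = (-28 + 1*19)*(1/(-2) + ((2*(-4) + 4) - 1*2))² = (-28 + 19)*(-½ + ((-8 + 4) - 2))² = -9*(-½ + (-4 - 2))² = -9*(-½ - 6)² = -9*(-13/2)² = -9*169/4 = -1521/4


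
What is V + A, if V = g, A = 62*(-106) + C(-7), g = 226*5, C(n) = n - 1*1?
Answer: -5450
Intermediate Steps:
C(n) = -1 + n (C(n) = n - 1 = -1 + n)
g = 1130
A = -6580 (A = 62*(-106) + (-1 - 7) = -6572 - 8 = -6580)
V = 1130
V + A = 1130 - 6580 = -5450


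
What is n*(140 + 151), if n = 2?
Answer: 582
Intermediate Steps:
n*(140 + 151) = 2*(140 + 151) = 2*291 = 582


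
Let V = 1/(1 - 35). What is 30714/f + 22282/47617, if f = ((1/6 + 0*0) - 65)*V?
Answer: 298360409450/18523013 ≈ 16108.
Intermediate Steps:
V = -1/34 (V = 1/(-34) = -1/34 ≈ -0.029412)
f = 389/204 (f = ((1/6 + 0*0) - 65)*(-1/34) = ((⅙ + 0) - 65)*(-1/34) = (⅙ - 65)*(-1/34) = -389/6*(-1/34) = 389/204 ≈ 1.9069)
30714/f + 22282/47617 = 30714/(389/204) + 22282/47617 = 30714*(204/389) + 22282*(1/47617) = 6265656/389 + 22282/47617 = 298360409450/18523013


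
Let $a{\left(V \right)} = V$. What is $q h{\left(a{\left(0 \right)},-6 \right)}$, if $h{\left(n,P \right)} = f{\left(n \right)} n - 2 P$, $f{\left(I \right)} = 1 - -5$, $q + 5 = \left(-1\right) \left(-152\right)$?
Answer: $1764$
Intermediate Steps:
$q = 147$ ($q = -5 - -152 = -5 + 152 = 147$)
$f{\left(I \right)} = 6$ ($f{\left(I \right)} = 1 + 5 = 6$)
$h{\left(n,P \right)} = - 2 P + 6 n$ ($h{\left(n,P \right)} = 6 n - 2 P = - 2 P + 6 n$)
$q h{\left(a{\left(0 \right)},-6 \right)} = 147 \left(\left(-2\right) \left(-6\right) + 6 \cdot 0\right) = 147 \left(12 + 0\right) = 147 \cdot 12 = 1764$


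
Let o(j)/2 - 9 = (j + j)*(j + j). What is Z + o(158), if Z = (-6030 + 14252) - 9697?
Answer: 198255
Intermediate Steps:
Z = -1475 (Z = 8222 - 9697 = -1475)
o(j) = 18 + 8*j² (o(j) = 18 + 2*((j + j)*(j + j)) = 18 + 2*((2*j)*(2*j)) = 18 + 2*(4*j²) = 18 + 8*j²)
Z + o(158) = -1475 + (18 + 8*158²) = -1475 + (18 + 8*24964) = -1475 + (18 + 199712) = -1475 + 199730 = 198255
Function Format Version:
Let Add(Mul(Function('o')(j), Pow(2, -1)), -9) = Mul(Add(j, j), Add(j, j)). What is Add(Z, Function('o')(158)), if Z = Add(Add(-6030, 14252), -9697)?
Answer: 198255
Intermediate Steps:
Z = -1475 (Z = Add(8222, -9697) = -1475)
Function('o')(j) = Add(18, Mul(8, Pow(j, 2))) (Function('o')(j) = Add(18, Mul(2, Mul(Add(j, j), Add(j, j)))) = Add(18, Mul(2, Mul(Mul(2, j), Mul(2, j)))) = Add(18, Mul(2, Mul(4, Pow(j, 2)))) = Add(18, Mul(8, Pow(j, 2))))
Add(Z, Function('o')(158)) = Add(-1475, Add(18, Mul(8, Pow(158, 2)))) = Add(-1475, Add(18, Mul(8, 24964))) = Add(-1475, Add(18, 199712)) = Add(-1475, 199730) = 198255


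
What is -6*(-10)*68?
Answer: 4080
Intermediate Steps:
-6*(-10)*68 = 60*68 = 4080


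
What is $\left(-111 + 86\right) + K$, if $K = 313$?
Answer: $288$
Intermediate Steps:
$\left(-111 + 86\right) + K = \left(-111 + 86\right) + 313 = -25 + 313 = 288$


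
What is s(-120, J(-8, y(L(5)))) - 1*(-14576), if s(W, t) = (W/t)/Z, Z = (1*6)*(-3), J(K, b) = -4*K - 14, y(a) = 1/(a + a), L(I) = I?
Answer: 393562/27 ≈ 14576.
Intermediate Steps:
y(a) = 1/(2*a)
J(K, b) = -14 - 4*K
Z = -18 (Z = 6*(-3) = -18)
s(W, t) = -W/(18*t) (s(W, t) = (W/t)/(-18) = (W/t)*(-1/18) = -W/(18*t))
s(-120, J(-8, y(L(5)))) - 1*(-14576) = -1/18*(-120)/(-14 - 4*(-8)) - 1*(-14576) = -1/18*(-120)/(-14 + 32) + 14576 = -1/18*(-120)/18 + 14576 = -1/18*(-120)*1/18 + 14576 = 10/27 + 14576 = 393562/27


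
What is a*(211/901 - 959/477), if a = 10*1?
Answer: -144040/8109 ≈ -17.763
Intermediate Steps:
a = 10
a*(211/901 - 959/477) = 10*(211/901 - 959/477) = 10*(-14404/8109) = -144040/8109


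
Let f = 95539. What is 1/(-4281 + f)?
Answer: 1/91258 ≈ 1.0958e-5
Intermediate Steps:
1/(-4281 + f) = 1/(-4281 + 95539) = 1/91258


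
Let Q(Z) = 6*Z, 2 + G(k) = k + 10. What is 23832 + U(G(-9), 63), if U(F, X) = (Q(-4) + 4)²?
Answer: 24232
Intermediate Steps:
G(k) = 8 + k (G(k) = -2 + (k + 10) = -2 + (10 + k) = 8 + k)
U(F, X) = 400 (U(F, X) = (6*(-4) + 4)² = (-24 + 4)² = (-20)² = 400)
23832 + U(G(-9), 63) = 23832 + 400 = 24232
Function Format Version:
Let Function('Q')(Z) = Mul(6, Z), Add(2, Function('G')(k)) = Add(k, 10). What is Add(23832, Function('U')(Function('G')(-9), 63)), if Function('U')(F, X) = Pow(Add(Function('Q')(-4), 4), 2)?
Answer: 24232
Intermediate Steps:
Function('G')(k) = Add(8, k) (Function('G')(k) = Add(-2, Add(k, 10)) = Add(-2, Add(10, k)) = Add(8, k))
Function('U')(F, X) = 400 (Function('U')(F, X) = Pow(Add(Mul(6, -4), 4), 2) = Pow(Add(-24, 4), 2) = Pow(-20, 2) = 400)
Add(23832, Function('U')(Function('G')(-9), 63)) = Add(23832, 400) = 24232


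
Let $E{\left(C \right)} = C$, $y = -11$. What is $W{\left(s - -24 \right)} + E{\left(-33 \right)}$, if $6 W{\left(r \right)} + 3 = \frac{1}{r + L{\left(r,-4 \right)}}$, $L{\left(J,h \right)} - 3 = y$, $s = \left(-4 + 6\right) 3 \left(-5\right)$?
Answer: $- \frac{2815}{84} \approx -33.512$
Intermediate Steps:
$s = -30$ ($s = 2 \left(-15\right) = -30$)
$L{\left(J,h \right)} = -8$ ($L{\left(J,h \right)} = 3 - 11 = -8$)
$W{\left(r \right)} = - \frac{1}{2} + \frac{1}{6 \left(-8 + r\right)}$ ($W{\left(r \right)} = - \frac{1}{2} + \frac{1}{6 \left(r - 8\right)} = - \frac{1}{2} + \frac{1}{6 \left(-8 + r\right)}$)
$W{\left(s - -24 \right)} + E{\left(-33 \right)} = \frac{25 - 3 \left(-30 - -24\right)}{6 \left(-8 - 6\right)} - 33 = \frac{25 - 3 \left(-30 + 24\right)}{6 \left(-8 + \left(-30 + 24\right)\right)} - 33 = \frac{25 - -18}{6 \left(-8 - 6\right)} - 33 = \frac{25 + 18}{6 \left(-14\right)} - 33 = \frac{1}{6} \left(- \frac{1}{14}\right) 43 - 33 = - \frac{43}{84} - 33 = - \frac{2815}{84}$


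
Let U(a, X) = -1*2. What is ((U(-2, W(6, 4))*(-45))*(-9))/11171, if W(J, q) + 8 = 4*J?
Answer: -810/11171 ≈ -0.072509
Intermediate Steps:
W(J, q) = -8 + 4*J
U(a, X) = -2
((U(-2, W(6, 4))*(-45))*(-9))/11171 = (-2*(-45)*(-9))/11171 = (90*(-9))*(1/11171) = -810*1/11171 = -810/11171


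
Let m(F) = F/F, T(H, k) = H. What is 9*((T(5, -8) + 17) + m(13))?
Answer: 207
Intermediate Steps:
m(F) = 1
9*((T(5, -8) + 17) + m(13)) = 9*((5 + 17) + 1) = 9*(22 + 1) = 9*23 = 207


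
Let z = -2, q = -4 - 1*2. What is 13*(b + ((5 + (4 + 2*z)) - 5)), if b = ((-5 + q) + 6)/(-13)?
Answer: 5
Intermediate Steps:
q = -6 (q = -4 - 2 = -6)
b = 5/13 (b = ((-5 - 6) + 6)/(-13) = (-11 + 6)*(-1/13) = -5*(-1/13) = 5/13 ≈ 0.38462)
13*(b + ((5 + (4 + 2*z)) - 5)) = 13*(5/13 + ((5 + (4 + 2*(-2))) - 5)) = 13*(5/13 + ((5 + (4 - 4)) - 5)) = 13*(5/13 + ((5 + 0) - 5)) = 13*(5/13 + (5 - 5)) = 13*(5/13 + 0) = 13*(5/13) = 5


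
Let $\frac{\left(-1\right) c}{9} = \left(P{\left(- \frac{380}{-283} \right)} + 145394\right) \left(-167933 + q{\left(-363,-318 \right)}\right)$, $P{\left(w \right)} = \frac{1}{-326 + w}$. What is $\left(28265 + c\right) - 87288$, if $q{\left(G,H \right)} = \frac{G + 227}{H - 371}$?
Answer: $\frac{4636965924295570625}{21101314} \approx 2.1975 \cdot 10^{11}$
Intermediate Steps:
$q{\left(G,H \right)} = \frac{227 + G}{-371 + H}$
$c = \frac{4636967169758426847}{21101314}$ ($c = - 9 \left(\frac{1}{-326 - \frac{380}{-283}} + 145394\right) \left(-167933 + \frac{227 - 363}{-371 - 318}\right) = - 9 \left(\frac{1}{-326 - - \frac{380}{283}} + 145394\right) \left(-167933 + \frac{1}{-689} \left(-136\right)\right) = - 9 \left(\frac{1}{-326 + \frac{380}{283}} + 145394\right) \left(-167933 - - \frac{136}{689}\right) = - 9 \left(\frac{1}{- \frac{91878}{283}} + 145394\right) \left(-167933 + \frac{136}{689}\right) = - 9 \left(- \frac{283}{91878} + 145394\right) \left(- \frac{115705701}{689}\right) = - 9 \cdot \frac{13358509649}{91878} \left(- \frac{115705701}{689}\right) = \left(-9\right) \left(- \frac{515218574417602983}{21101314}\right) = \frac{4636967169758426847}{21101314} \approx 2.1975 \cdot 10^{11}$)
$\left(28265 + c\right) - 87288 = \left(28265 + \frac{4636967169758426847}{21101314}\right) - 87288 = \frac{4636967766187067057}{21101314} - 87288 = \frac{4636965924295570625}{21101314}$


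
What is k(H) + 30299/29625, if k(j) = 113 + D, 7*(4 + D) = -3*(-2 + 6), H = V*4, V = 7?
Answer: 22460468/207375 ≈ 108.31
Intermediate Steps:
H = 28 (H = 7*4 = 28)
D = -40/7 (D = -4 + (-3*(-2 + 6))/7 = -4 + (-3*4)/7 = -4 + (1/7)*(-12) = -4 - 12/7 = -40/7 ≈ -5.7143)
k(j) = 751/7 (k(j) = 113 - 40/7 = 751/7)
k(H) + 30299/29625 = 751/7 + 30299/29625 = 22460468/207375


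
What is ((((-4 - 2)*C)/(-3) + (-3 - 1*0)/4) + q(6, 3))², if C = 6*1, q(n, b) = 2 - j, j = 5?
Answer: 1089/16 ≈ 68.063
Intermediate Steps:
q(n, b) = -3 (q(n, b) = 2 - 1*5 = 2 - 5 = -3)
C = 6
((((-4 - 2)*C)/(-3) + (-3 - 1*0)/4) + q(6, 3))² = ((((-4 - 2)*6)/(-3) + (-3 - 1*0)/4) - 3)² = ((-6*6*(-⅓) + (-3 + 0)*(¼)) - 3)² = ((-36*(-⅓) - 3*¼) - 3)² = ((12 - ¾) - 3)² = (45/4 - 3)² = (33/4)² = 1089/16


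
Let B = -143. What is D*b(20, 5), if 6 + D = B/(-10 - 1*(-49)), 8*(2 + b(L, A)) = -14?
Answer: 145/4 ≈ 36.250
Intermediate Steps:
b(L, A) = -15/4 (b(L, A) = -2 + (1/8)*(-14) = -2 - 7/4 = -15/4)
D = -29/3 (D = -6 - 143/(-10 - 1*(-49)) = -6 - 143/(-10 + 49) = -6 - 143/39 = -6 - 143*1/39 = -6 - 11/3 = -29/3 ≈ -9.6667)
D*b(20, 5) = -29/3*(-15/4) = 145/4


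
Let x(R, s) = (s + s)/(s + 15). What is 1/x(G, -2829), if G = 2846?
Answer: 469/943 ≈ 0.49735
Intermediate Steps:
x(R, s) = 2*s/(15 + s) (x(R, s) = (2*s)/(15 + s) = 2*s/(15 + s))
1/x(G, -2829) = 1/(2*(-2829)/(15 - 2829)) = 1/(2*(-2829)/(-2814)) = 1/(2*(-2829)*(-1/2814)) = 1/(943/469) = 469/943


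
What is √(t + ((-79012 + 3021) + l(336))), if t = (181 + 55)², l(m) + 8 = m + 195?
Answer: 2*I*√4943 ≈ 140.61*I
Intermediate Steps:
l(m) = 187 + m (l(m) = -8 + (m + 195) = -8 + (195 + m) = 187 + m)
t = 55696 (t = 236² = 55696)
√(t + ((-79012 + 3021) + l(336))) = √(55696 + ((-79012 + 3021) + (187 + 336))) = √(55696 + (-75991 + 523)) = √(55696 - 75468) = √(-19772) = 2*I*√4943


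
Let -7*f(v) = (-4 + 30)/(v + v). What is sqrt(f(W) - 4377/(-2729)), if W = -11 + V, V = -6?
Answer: 2*sqrt(45167992835)/324751 ≈ 1.3089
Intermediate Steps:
W = -17 (W = -11 - 6 = -17)
f(v) = -13/(7*v) (f(v) = -(-4 + 30)/(7*(v + v)) = -26/(7*(2*v)) = -26*1/(2*v)/7 = -13/(7*v))
sqrt(f(W) - 4377/(-2729)) = sqrt(-13/7/(-17) - 4377/(-2729)) = sqrt(-13/7*(-1/17) - 4377*(-1/2729)) = sqrt(13/119 + 4377/2729) = sqrt(556340/324751) = 2*sqrt(45167992835)/324751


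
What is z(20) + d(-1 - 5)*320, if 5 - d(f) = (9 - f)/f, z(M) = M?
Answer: 2420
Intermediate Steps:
d(f) = 5 - (9 - f)/f
z(20) + d(-1 - 5)*320 = 20 + (6 - 9/(-1 - 5))*320 = 20 + (6 - 9/(-6))*320 = 20 + (6 - 9*(-⅙))*320 = 20 + (6 + 3/2)*320 = 20 + (15/2)*320 = 20 + 2400 = 2420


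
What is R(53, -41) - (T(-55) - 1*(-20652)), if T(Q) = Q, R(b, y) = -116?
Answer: -20713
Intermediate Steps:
R(53, -41) - (T(-55) - 1*(-20652)) = -116 - (-55 - 1*(-20652)) = -116 - (-55 + 20652) = -116 - 1*20597 = -116 - 20597 = -20713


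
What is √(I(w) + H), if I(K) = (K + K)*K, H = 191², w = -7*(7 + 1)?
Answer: √42753 ≈ 206.77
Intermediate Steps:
w = -56 (w = -7*8 = -56)
H = 36481
I(K) = 2*K² (I(K) = (2*K)*K = 2*K²)
√(I(w) + H) = √(2*(-56)² + 36481) = √(2*3136 + 36481) = √(6272 + 36481) = √42753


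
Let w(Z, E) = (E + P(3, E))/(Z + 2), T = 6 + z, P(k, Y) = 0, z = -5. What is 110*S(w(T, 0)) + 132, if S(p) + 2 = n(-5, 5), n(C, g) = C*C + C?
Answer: 2112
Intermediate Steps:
T = 1 (T = 6 - 5 = 1)
w(Z, E) = E/(2 + Z) (w(Z, E) = (E + 0)/(Z + 2) = E/(2 + Z))
n(C, g) = C + C**2 (n(C, g) = C**2 + C = C + C**2)
S(p) = 18 (S(p) = -2 - 5*(1 - 5) = -2 - 5*(-4) = -2 + 20 = 18)
110*S(w(T, 0)) + 132 = 110*18 + 132 = 1980 + 132 = 2112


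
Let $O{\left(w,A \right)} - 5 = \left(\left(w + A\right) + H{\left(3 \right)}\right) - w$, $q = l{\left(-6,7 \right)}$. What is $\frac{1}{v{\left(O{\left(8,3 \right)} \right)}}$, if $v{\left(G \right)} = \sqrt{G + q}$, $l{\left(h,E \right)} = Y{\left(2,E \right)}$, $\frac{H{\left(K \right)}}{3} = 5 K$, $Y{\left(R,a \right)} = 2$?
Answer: $\frac{\sqrt{55}}{55} \approx 0.13484$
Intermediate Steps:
$H{\left(K \right)} = 15 K$ ($H{\left(K \right)} = 3 \cdot 5 K = 15 K$)
$l{\left(h,E \right)} = 2$
$q = 2$
$O{\left(w,A \right)} = 50 + A$ ($O{\left(w,A \right)} = 5 + \left(\left(\left(w + A\right) + 15 \cdot 3\right) - w\right) = 5 + \left(\left(\left(A + w\right) + 45\right) - w\right) = 5 + \left(\left(45 + A + w\right) - w\right) = 5 + \left(45 + A\right) = 50 + A$)
$v{\left(G \right)} = \sqrt{2 + G}$ ($v{\left(G \right)} = \sqrt{G + 2} = \sqrt{2 + G}$)
$\frac{1}{v{\left(O{\left(8,3 \right)} \right)}} = \frac{1}{\sqrt{2 + \left(50 + 3\right)}} = \frac{1}{\sqrt{2 + 53}} = \frac{1}{\sqrt{55}} = \frac{\sqrt{55}}{55}$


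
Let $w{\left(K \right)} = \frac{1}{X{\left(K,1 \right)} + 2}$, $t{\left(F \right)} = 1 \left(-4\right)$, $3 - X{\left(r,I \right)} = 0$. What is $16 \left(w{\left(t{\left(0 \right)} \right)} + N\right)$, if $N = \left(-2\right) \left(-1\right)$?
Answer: $\frac{176}{5} \approx 35.2$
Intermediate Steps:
$N = 2$
$X{\left(r,I \right)} = 3$ ($X{\left(r,I \right)} = 3 - 0 = 3 + 0 = 3$)
$t{\left(F \right)} = -4$
$w{\left(K \right)} = \frac{1}{5}$ ($w{\left(K \right)} = \frac{1}{3 + 2} = \frac{1}{5}$)
$16 \left(w{\left(t{\left(0 \right)} \right)} + N\right) = 16 \left(\frac{1}{5} + 2\right) = 16 \cdot \frac{11}{5} = \frac{176}{5}$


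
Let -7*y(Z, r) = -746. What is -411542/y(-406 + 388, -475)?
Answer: -1440397/373 ≈ -3861.7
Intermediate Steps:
y(Z, r) = 746/7 (y(Z, r) = -⅐*(-746) = 746/7)
-411542/y(-406 + 388, -475) = -411542/746/7 = -411542*7/746 = -1440397/373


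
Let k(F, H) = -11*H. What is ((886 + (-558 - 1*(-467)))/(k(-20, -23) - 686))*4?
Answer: -3180/433 ≈ -7.3441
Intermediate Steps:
((886 + (-558 - 1*(-467)))/(k(-20, -23) - 686))*4 = ((886 + (-558 - 1*(-467)))/(-11*(-23) - 686))*4 = ((886 + (-558 + 467))/(253 - 686))*4 = ((886 - 91)/(-433))*4 = (795*(-1/433))*4 = -795/433*4 = -3180/433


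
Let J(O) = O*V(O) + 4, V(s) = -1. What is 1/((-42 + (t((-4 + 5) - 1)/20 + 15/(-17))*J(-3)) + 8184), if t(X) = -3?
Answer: 340/2765823 ≈ 0.00012293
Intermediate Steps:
J(O) = 4 - O (J(O) = O*(-1) + 4 = -O + 4 = 4 - O)
1/((-42 + (t((-4 + 5) - 1)/20 + 15/(-17))*J(-3)) + 8184) = 1/((-42 + (-3/20 + 15/(-17))*(4 - 1*(-3))) + 8184) = 1/((-42 + (-3*1/20 + 15*(-1/17))*(4 + 3)) + 8184) = 1/((-42 + (-3/20 - 15/17)*7) + 8184) = 1/((-42 - 351/340*7) + 8184) = 1/((-42 - 2457/340) + 8184) = 1/(-16737/340 + 8184) = 1/(2765823/340) = 340/2765823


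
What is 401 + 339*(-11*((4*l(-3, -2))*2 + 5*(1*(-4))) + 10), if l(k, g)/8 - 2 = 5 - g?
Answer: -2069533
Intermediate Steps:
l(k, g) = 56 - 8*g (l(k, g) = 16 + 8*(5 - g) = 16 + (40 - 8*g) = 56 - 8*g)
401 + 339*(-11*((4*l(-3, -2))*2 + 5*(1*(-4))) + 10) = 401 + 339*(-11*((4*(56 - 8*(-2)))*2 + 5*(1*(-4))) + 10) = 401 + 339*(-11*((4*(56 + 16))*2 + 5*(-4)) + 10) = 401 + 339*(-11*((4*72)*2 - 20) + 10) = 401 + 339*(-11*(288*2 - 20) + 10) = 401 + 339*(-11*(576 - 20) + 10) = 401 + 339*(-11*556 + 10) = 401 + 339*(-6116 + 10) = 401 + 339*(-6106) = 401 - 2069934 = -2069533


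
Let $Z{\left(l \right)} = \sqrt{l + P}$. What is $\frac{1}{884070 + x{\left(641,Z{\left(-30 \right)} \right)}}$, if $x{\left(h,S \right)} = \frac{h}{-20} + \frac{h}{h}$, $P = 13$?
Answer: $\frac{20}{17680779} \approx 1.1312 \cdot 10^{-6}$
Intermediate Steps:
$Z{\left(l \right)} = \sqrt{13 + l}$ ($Z{\left(l \right)} = \sqrt{l + 13} = \sqrt{13 + l}$)
$x{\left(h,S \right)} = 1 - \frac{h}{20}$ ($x{\left(h,S \right)} = h \left(- \frac{1}{20}\right) + 1 = - \frac{h}{20} + 1 = 1 - \frac{h}{20}$)
$\frac{1}{884070 + x{\left(641,Z{\left(-30 \right)} \right)}} = \frac{1}{884070 + \left(1 - \frac{641}{20}\right)} = \frac{1}{884070 - \frac{621}{20}} = \frac{1}{\frac{17680779}{20}} = \frac{20}{17680779}$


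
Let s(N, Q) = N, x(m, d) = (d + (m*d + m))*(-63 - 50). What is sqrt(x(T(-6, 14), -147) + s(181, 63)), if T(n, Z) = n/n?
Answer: sqrt(33290) ≈ 182.46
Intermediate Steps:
T(n, Z) = 1
x(m, d) = -113*d - 113*m - 113*d*m (x(m, d) = (d + (d*m + m))*(-113) = (d + (m + d*m))*(-113) = (d + m + d*m)*(-113) = -113*d - 113*m - 113*d*m)
sqrt(x(T(-6, 14), -147) + s(181, 63)) = sqrt((-113*(-147) - 113*1 - 113*(-147)*1) + 181) = sqrt((16611 - 113 + 16611) + 181) = sqrt(33109 + 181) = sqrt(33290)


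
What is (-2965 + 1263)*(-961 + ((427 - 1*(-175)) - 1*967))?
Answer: 2256852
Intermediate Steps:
(-2965 + 1263)*(-961 + ((427 - 1*(-175)) - 1*967)) = -1702*(-961 + ((427 + 175) - 967)) = -1702*(-961 + (602 - 967)) = -1702*(-961 - 365) = -1702*(-1326) = 2256852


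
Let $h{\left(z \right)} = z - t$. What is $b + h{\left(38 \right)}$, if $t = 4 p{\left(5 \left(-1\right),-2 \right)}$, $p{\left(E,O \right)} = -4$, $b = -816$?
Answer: $-762$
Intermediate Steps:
$t = -16$ ($t = 4 \left(-4\right) = -16$)
$h{\left(z \right)} = 16 + z$ ($h{\left(z \right)} = z - -16 = z + 16 = 16 + z$)
$b + h{\left(38 \right)} = -816 + \left(16 + 38\right) = -816 + 54 = -762$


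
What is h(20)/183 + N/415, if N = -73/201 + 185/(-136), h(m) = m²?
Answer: 503239369/230670280 ≈ 2.1816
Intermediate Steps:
N = -47113/27336 (N = -73*1/201 + 185*(-1/136) = -73/201 - 185/136 = -47113/27336 ≈ -1.7235)
h(20)/183 + N/415 = 20²/183 - 47113/27336/415 = 400*(1/183) - 47113/27336*1/415 = 400/183 - 47113/11344440 = 503239369/230670280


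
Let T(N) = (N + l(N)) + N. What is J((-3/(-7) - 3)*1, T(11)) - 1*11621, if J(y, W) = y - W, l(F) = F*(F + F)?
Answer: -83213/7 ≈ -11888.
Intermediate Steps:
l(F) = 2*F² (l(F) = F*(2*F) = 2*F²)
T(N) = 2*N + 2*N² (T(N) = (N + 2*N²) + N = 2*N + 2*N²)
J((-3/(-7) - 3)*1, T(11)) - 1*11621 = ((-3/(-7) - 3)*1 - 2*11*(1 + 11)) - 1*11621 = ((-3*(-⅐) - 3)*1 - 2*11*12) - 11621 = ((3/7 - 3)*1 - 1*264) - 11621 = (-18/7*1 - 264) - 11621 = (-18/7 - 264) - 11621 = -1866/7 - 11621 = -83213/7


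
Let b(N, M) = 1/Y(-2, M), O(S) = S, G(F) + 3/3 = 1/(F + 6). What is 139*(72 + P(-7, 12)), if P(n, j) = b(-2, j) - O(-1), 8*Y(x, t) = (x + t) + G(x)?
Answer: 379887/37 ≈ 10267.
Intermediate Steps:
G(F) = -1 + 1/(6 + F) (G(F) = -1 + 1/(F + 6) = -1 + 1/(6 + F))
Y(x, t) = t/8 + x/8 + (-5 - x)/(8*(6 + x)) (Y(x, t) = ((x + t) + (-5 - x)/(6 + x))/8 = ((t + x) + (-5 - x)/(6 + x))/8 = (t + x + (-5 - x)/(6 + x))/8 = t/8 + x/8 + (-5 - x)/(8*(6 + x)))
b(N, M) = 1/(-11/32 + M/8) (b(N, M) = 1/((-5 - 1*(-2) + (6 - 2)*(M - 2))/(8*(6 - 2))) = 1/((1/8)*(-5 + 2 + 4*(-2 + M))/4) = 1/((1/8)*(1/4)*(-5 + 2 + (-8 + 4*M))) = 1/((1/8)*(1/4)*(-11 + 4*M)) = 1/(-11/32 + M/8))
P(n, j) = 1 + 32/(-11 + 4*j) (P(n, j) = 32/(-11 + 4*j) - 1*(-1) = 32/(-11 + 4*j) + 1 = 1 + 32/(-11 + 4*j))
139*(72 + P(-7, 12)) = 139*(72 + (21 + 4*12)/(-11 + 4*12)) = 139*(72 + (21 + 48)/(-11 + 48)) = 139*(72 + 69/37) = 139*(2733/37) = 379887/37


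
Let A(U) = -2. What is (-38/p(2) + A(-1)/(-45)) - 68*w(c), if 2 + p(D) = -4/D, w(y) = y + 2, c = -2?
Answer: 859/90 ≈ 9.5444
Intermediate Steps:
w(y) = 2 + y
p(D) = -2 - 4/D
(-38/p(2) + A(-1)/(-45)) - 68*w(c) = (-38/(-2 - 4/2) - 2/(-45)) - 68*(2 - 2) = (-38/(-2 - 4*1/2) - 2*(-1/45)) - 68*0 = (-38/(-2 - 2) + 2/45) + 0 = (-38/(-4) + 2/45) + 0 = (-38*(-1/4) + 2/45) + 0 = (19/2 + 2/45) + 0 = 859/90 + 0 = 859/90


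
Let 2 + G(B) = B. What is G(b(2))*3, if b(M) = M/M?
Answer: -3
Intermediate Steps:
b(M) = 1
G(B) = -2 + B
G(b(2))*3 = (-2 + 1)*3 = -1*3 = -3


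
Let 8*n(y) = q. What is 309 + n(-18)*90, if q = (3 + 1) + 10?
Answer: 933/2 ≈ 466.50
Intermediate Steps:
q = 14 (q = 4 + 10 = 14)
n(y) = 7/4 (n(y) = (⅛)*14 = 7/4)
309 + n(-18)*90 = 309 + (7/4)*90 = 309 + 315/2 = 933/2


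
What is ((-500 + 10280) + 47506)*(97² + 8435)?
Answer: 1022211384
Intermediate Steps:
((-500 + 10280) + 47506)*(97² + 8435) = (9780 + 47506)*(9409 + 8435) = 57286*17844 = 1022211384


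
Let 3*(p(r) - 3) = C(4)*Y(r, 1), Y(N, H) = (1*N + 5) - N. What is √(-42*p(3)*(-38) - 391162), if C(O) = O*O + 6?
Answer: I*√327854 ≈ 572.58*I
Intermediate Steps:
Y(N, H) = 5 (Y(N, H) = (N + 5) - N = (5 + N) - N = 5)
C(O) = 6 + O² (C(O) = O² + 6 = 6 + O²)
p(r) = 119/3 (p(r) = 3 + ((6 + 4²)*5)/3 = 3 + ((6 + 16)*5)/3 = 3 + (22*5)/3 = 3 + (⅓)*110 = 3 + 110/3 = 119/3)
√(-42*p(3)*(-38) - 391162) = √(-42*119/3*(-38) - 391162) = √(-1666*(-38) - 391162) = √(63308 - 391162) = √(-327854) = I*√327854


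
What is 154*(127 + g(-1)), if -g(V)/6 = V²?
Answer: 18634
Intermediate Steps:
g(V) = -6*V²
154*(127 + g(-1)) = 154*(127 - 6*(-1)²) = 154*(127 - 6*1) = 154*(127 - 6) = 154*121 = 18634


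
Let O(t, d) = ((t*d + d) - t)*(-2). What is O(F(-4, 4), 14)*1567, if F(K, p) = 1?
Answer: -84618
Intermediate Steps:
O(t, d) = -2*d + 2*t - 2*d*t (O(t, d) = ((d*t + d) - t)*(-2) = ((d + d*t) - t)*(-2) = (d - t + d*t)*(-2) = -2*d + 2*t - 2*d*t)
O(F(-4, 4), 14)*1567 = (-2*14 + 2*1 - 2*14*1)*1567 = (-28 + 2 - 28)*1567 = -54*1567 = -84618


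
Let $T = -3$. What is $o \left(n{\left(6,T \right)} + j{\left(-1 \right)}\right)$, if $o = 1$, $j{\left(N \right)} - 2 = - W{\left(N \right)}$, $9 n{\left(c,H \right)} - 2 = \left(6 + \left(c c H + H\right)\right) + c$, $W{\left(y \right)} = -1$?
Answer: $- \frac{70}{9} \approx -7.7778$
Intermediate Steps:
$n{\left(c,H \right)} = \frac{8}{9} + \frac{H}{9} + \frac{c}{9} + \frac{H c^{2}}{9}$ ($n{\left(c,H \right)} = \frac{2}{9} + \frac{\left(6 + \left(c c H + H\right)\right) + c}{9} = \frac{2}{9} + \frac{\left(6 + \left(c^{2} H + H\right)\right) + c}{9} = \frac{2}{9} + \frac{\left(6 + \left(H c^{2} + H\right)\right) + c}{9} = \frac{2}{9} + \frac{\left(6 + \left(H + H c^{2}\right)\right) + c}{9} = \frac{2}{9} + \frac{\left(6 + H + H c^{2}\right) + c}{9} = \frac{2}{9} + \frac{6 + H + c + H c^{2}}{9} = \frac{2}{9} + \left(\frac{2}{3} + \frac{H}{9} + \frac{c}{9} + \frac{H c^{2}}{9}\right) = \frac{8}{9} + \frac{H}{9} + \frac{c}{9} + \frac{H c^{2}}{9}$)
$j{\left(N \right)} = 3$ ($j{\left(N \right)} = 2 - -1 = 2 + 1 = 3$)
$o \left(n{\left(6,T \right)} + j{\left(-1 \right)}\right) = 1 \left(\left(\frac{8}{9} + \frac{1}{9} \left(-3\right) + \frac{1}{9} \cdot 6 + \frac{1}{9} \left(-3\right) 6^{2}\right) + 3\right) = 1 \left(\left(\frac{8}{9} - \frac{1}{3} + \frac{2}{3} + \frac{1}{9} \left(-3\right) 36\right) + 3\right) = 1 \left(\left(\frac{8}{9} - \frac{1}{3} + \frac{2}{3} - 12\right) + 3\right) = 1 \left(- \frac{97}{9} + 3\right) = 1 \left(- \frac{70}{9}\right) = - \frac{70}{9}$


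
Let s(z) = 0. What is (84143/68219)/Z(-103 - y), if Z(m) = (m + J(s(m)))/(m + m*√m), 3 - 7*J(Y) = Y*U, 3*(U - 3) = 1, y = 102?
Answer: 120745205/97689608 + 120745205*I*√205/97689608 ≈ 1.236 + 17.697*I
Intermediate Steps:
U = 10/3 (U = 3 + (⅓)*1 = 3 + ⅓ = 10/3 ≈ 3.3333)
J(Y) = 3/7 - 10*Y/21 (J(Y) = 3/7 - Y*10/(7*3) = 3/7 - 10*Y/21)
Z(m) = (3/7 + m)/(m + m^(3/2)) (Z(m) = (m + (3/7 - 10/21*0))/(m + m*√m) = (m + (3/7 + 0))/(m + m^(3/2)) = (m + 3/7)/(m + m^(3/2)) = (3/7 + m)/(m + m^(3/2)))
(84143/68219)/Z(-103 - y) = (84143/68219)/(((3/7 + (-103 - 1*102))/((-103 - 1*102) + (-103 - 1*102)^(3/2)))) = (84143*(1/68219))/(((3/7 + (-103 - 102))/((-103 - 102) + (-103 - 102)^(3/2)))) = 84143/(68219*(((3/7 - 205)/(-205 + (-205)^(3/2))))) = 84143/(68219*((-1432/7/(-205 - 205*I*√205)))) = 84143/(68219*((-1432/(7*(-205 - 205*I*√205))))) = 84143*(1435/1432 + 1435*I*√205/1432)/68219 = 120745205/97689608 + 120745205*I*√205/97689608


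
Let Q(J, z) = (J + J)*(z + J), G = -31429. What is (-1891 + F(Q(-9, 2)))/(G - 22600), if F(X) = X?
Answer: 1765/54029 ≈ 0.032668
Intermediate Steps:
Q(J, z) = 2*J*(J + z) (Q(J, z) = (2*J)*(J + z) = 2*J*(J + z))
(-1891 + F(Q(-9, 2)))/(G - 22600) = (-1891 + 2*(-9)*(-9 + 2))/(-31429 - 22600) = (-1891 + 2*(-9)*(-7))/(-54029) = (-1891 + 126)*(-1/54029) = -1765*(-1/54029) = 1765/54029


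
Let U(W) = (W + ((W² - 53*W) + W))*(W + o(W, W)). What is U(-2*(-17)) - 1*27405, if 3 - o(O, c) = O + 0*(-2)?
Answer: -29139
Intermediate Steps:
o(O, c) = 3 - O (o(O, c) = 3 - (O + 0*(-2)) = 3 - (O + 0) = 3 - O)
U(W) = -153*W + 3*W² (U(W) = (W + ((W² - 53*W) + W))*(W + (3 - W)) = (W + (W² - 52*W))*3 = (W² - 51*W)*3 = -153*W + 3*W²)
U(-2*(-17)) - 1*27405 = 3*(-2*(-17))*(-51 - 2*(-17)) - 1*27405 = 3*34*(-51 + 34) - 27405 = 3*34*(-17) - 27405 = -1734 - 27405 = -29139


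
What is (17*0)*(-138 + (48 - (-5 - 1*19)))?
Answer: 0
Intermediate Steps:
(17*0)*(-138 + (48 - (-5 - 1*19))) = 0*(-138 + (48 - (-5 - 19))) = 0*(-138 + (48 - 1*(-24))) = 0*(-138 + (48 + 24)) = 0*(-138 + 72) = 0*(-66) = 0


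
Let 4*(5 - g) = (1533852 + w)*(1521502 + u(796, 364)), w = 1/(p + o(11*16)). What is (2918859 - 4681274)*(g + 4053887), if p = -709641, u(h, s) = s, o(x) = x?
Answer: 291874403533724239583901/283786 ≈ 1.0285e+18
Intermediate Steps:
w = -1/709465 (w = 1/(-709641 + 11*16) = 1/(-709641 + 176) = 1/(-709465) = -1/709465 ≈ -1.4095e-6)
g = -828058178919409357/1418930 (g = 5 - (1533852 - 1/709465)*(1521502 + 364)/4 = 5 - 1088214309179*1521866/2837860 = 5 - ¼*1656116357853008014/709465 = 5 - 828058178926504007/1418930 = -828058178919409357/1418930 ≈ -5.8358e+11)
(2918859 - 4681274)*(g + 4053887) = (2918859 - 4681274)*(-828058178919409357/1418930 + 4053887) = -1762415*(-828052426737528447/1418930) = 291874403533724239583901/283786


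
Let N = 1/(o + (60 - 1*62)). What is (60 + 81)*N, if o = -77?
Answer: -141/79 ≈ -1.7848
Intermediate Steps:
N = -1/79 (N = 1/(-77 + (60 - 1*62)) = 1/(-77 + (60 - 62)) = 1/(-77 - 2) = 1/(-79) = -1/79 ≈ -0.012658)
(60 + 81)*N = (60 + 81)*(-1/79) = 141*(-1/79) = -141/79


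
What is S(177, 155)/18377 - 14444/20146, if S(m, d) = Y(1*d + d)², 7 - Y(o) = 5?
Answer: -132678402/185111521 ≈ -0.71675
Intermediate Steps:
Y(o) = 2 (Y(o) = 7 - 1*5 = 7 - 5 = 2)
S(m, d) = 4 (S(m, d) = 2² = 4)
S(177, 155)/18377 - 14444/20146 = 4/18377 - 14444/20146 = 4*(1/18377) - 14444*1/20146 = 4/18377 - 7222/10073 = -132678402/185111521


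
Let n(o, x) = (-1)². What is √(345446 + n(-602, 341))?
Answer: 3*√38383 ≈ 587.75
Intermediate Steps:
n(o, x) = 1
√(345446 + n(-602, 341)) = √(345446 + 1) = √345447 = 3*√38383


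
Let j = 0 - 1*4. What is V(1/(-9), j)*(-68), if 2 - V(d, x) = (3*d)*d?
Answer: -3604/27 ≈ -133.48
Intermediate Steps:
j = -4 (j = 0 - 4 = -4)
V(d, x) = 2 - 3*d² (V(d, x) = 2 - 3*d*d = 2 - 3*d²)
V(1/(-9), j)*(-68) = (2 - 3*(1/(-9))²)*(-68) = (2 - 3*(-⅑)²)*(-68) = (2 - 3*1/81)*(-68) = (2 - 1/27)*(-68) = (53/27)*(-68) = -3604/27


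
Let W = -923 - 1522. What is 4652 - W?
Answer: 7097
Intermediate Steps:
W = -2445
4652 - W = 4652 - 1*(-2445) = 4652 + 2445 = 7097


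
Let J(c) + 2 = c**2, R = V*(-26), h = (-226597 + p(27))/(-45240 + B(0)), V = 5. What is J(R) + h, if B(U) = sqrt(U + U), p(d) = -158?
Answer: 50979485/3016 ≈ 16903.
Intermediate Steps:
B(U) = sqrt(2)*sqrt(U) (B(U) = sqrt(2*U) = sqrt(2)*sqrt(U))
h = 15117/3016 (h = (-226597 - 158)/(-45240 + sqrt(2)*sqrt(0)) = -226755/(-45240 + sqrt(2)*0) = -226755/(-45240 + 0) = -226755/(-45240) = -226755*(-1/45240) = 15117/3016 ≈ 5.0123)
R = -130 (R = 5*(-26) = -130)
J(c) = -2 + c**2
J(R) + h = (-2 + (-130)**2) + 15117/3016 = (-2 + 16900) + 15117/3016 = 16898 + 15117/3016 = 50979485/3016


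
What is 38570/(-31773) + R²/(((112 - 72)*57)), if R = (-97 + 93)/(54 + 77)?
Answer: -8982922424/7399909005 ≈ -1.2139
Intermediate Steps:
R = -4/131 ≈ -0.030534
38570/(-31773) + R²/(((112 - 72)*57)) = 38570/(-31773) + (-4/131)²/(((112 - 72)*57)) = 38570*(-1/31773) + 16/(17161*((40*57))) = -5510/4539 + (16/17161)/2280 = -5510/4539 + (16/17161)*(1/2280) = -5510/4539 + 2/4890885 = -8982922424/7399909005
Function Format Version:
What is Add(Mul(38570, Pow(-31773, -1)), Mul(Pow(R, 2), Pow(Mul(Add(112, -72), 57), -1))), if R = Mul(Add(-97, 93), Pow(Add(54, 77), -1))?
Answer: Rational(-8982922424, 7399909005) ≈ -1.2139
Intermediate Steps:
R = Rational(-4, 131) (R = Mul(-4, Pow(131, -1)) = Mul(-4, Rational(1, 131)) = Rational(-4, 131) ≈ -0.030534)
Add(Mul(38570, Pow(-31773, -1)), Mul(Pow(R, 2), Pow(Mul(Add(112, -72), 57), -1))) = Add(Mul(38570, Pow(-31773, -1)), Mul(Pow(Rational(-4, 131), 2), Pow(Mul(Add(112, -72), 57), -1))) = Add(Mul(38570, Rational(-1, 31773)), Mul(Rational(16, 17161), Pow(Mul(40, 57), -1))) = Add(Rational(-5510, 4539), Mul(Rational(16, 17161), Pow(2280, -1))) = Add(Rational(-5510, 4539), Mul(Rational(16, 17161), Rational(1, 2280))) = Add(Rational(-5510, 4539), Rational(2, 4890885)) = Rational(-8982922424, 7399909005)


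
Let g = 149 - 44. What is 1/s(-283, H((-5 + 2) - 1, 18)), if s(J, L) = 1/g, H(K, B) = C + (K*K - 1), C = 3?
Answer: 105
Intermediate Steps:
g = 105
H(K, B) = 2 + K² (H(K, B) = 3 + (K*K - 1) = 3 + (K² - 1) = 3 + (-1 + K²) = 2 + K²)
s(J, L) = 1/105
1/s(-283, H((-5 + 2) - 1, 18)) = 1/(1/105) = 105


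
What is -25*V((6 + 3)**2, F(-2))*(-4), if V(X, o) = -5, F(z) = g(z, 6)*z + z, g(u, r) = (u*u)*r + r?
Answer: -500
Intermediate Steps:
g(u, r) = r + r*u**2 (g(u, r) = u**2*r + r = r*u**2 + r = r + r*u**2)
F(z) = z + z*(6 + 6*z**2) (F(z) = (6*(1 + z**2))*z + z = (6 + 6*z**2)*z + z = z*(6 + 6*z**2) + z = z + z*(6 + 6*z**2))
-25*V((6 + 3)**2, F(-2))*(-4) = -(-125)*(-4) = -25*20 = -500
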